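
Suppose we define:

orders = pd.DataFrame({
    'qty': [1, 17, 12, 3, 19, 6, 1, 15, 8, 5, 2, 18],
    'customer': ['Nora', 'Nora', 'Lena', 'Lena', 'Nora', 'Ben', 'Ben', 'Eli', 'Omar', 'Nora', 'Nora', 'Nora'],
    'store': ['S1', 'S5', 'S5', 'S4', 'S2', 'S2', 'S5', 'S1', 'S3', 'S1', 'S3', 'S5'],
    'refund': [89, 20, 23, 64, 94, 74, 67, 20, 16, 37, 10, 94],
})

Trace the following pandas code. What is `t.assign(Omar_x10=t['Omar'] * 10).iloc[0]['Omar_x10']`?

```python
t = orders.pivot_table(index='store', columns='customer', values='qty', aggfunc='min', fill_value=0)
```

0

pivot: rows=store, cols=customer, min(qty):
customer  Ben  Eli  Lena  Nora  Omar
store                               
S1          0   15     0     1     0
S2          6    0     0    19     0
S3          0    0     0     2     8
S4          0    0     3     0     0
S5          1    0    12    17     0
add column Omar_x10 = t['Omar'] * 10:
customer  Ben  Eli  Lena  Nora  Omar  Omar_x10
store                                         
S1          0   15     0     1     0         0
S2          6    0     0    19     0         0
S3          0    0     0     2     8        80
S4          0    0     3     0     0         0
S5          1    0    12    17     0         0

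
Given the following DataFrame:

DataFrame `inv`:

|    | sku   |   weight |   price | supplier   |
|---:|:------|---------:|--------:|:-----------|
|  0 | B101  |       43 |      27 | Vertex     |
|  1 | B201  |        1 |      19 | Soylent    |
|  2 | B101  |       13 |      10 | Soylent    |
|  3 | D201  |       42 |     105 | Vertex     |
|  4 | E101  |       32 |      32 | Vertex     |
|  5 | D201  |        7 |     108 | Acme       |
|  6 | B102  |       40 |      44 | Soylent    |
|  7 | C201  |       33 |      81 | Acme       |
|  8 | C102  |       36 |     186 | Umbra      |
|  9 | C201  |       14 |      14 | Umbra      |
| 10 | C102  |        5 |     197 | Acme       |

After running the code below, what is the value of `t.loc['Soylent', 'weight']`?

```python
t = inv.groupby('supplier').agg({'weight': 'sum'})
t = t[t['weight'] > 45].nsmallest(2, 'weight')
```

54

group by supplier, sum of weight:
          weight
supplier        
Acme          45
Soylent       54
Umbra         50
Vertex       117
filter rows where weight > 45:
          weight
supplier        
Soylent       54
Umbra         50
Vertex       117
take 2 rows with smallest weight:
          weight
supplier        
Umbra         50
Soylent       54
The value at row 'Soylent', column 'weight' is 54.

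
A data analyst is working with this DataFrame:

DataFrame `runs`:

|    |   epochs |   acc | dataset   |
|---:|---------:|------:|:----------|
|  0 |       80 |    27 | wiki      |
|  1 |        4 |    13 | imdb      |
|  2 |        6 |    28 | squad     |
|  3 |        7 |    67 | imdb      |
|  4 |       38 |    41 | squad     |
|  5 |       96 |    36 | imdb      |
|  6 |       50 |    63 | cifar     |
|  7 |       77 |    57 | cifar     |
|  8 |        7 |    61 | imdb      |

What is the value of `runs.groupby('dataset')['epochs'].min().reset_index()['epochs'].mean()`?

35.0

group by dataset, min of epochs:
dataset
cifar    50
imdb      4
squad     6
wiki     80
Name: epochs, dtype: int64
reset_index():
  dataset  epochs
0   cifar      50
1    imdb       4
2   squad       6
3    wiki      80
Taking the mean of column 'epochs' gives 35.0.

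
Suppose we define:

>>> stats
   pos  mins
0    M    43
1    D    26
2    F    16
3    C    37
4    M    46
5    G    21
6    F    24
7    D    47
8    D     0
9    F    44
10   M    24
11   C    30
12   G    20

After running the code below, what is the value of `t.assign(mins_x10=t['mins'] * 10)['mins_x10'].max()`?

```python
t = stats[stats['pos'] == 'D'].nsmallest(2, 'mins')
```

260

filter rows where pos == 'D':
  pos  mins
1   D    26
7   D    47
8   D     0
take 2 rows with smallest mins:
  pos  mins
8   D     0
1   D    26
add column mins_x10 = t['mins'] * 10:
  pos  mins  mins_x10
8   D     0         0
1   D    26       260
Finally, max of column 'mins_x10' = 260.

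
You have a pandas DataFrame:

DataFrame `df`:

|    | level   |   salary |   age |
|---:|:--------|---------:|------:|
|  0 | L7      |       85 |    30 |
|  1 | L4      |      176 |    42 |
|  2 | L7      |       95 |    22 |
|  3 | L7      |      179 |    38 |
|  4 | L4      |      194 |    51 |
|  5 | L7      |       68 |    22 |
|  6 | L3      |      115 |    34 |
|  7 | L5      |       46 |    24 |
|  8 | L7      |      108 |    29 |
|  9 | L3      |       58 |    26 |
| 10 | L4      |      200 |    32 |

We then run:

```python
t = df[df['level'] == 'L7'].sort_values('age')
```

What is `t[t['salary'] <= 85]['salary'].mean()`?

76.5

filter rows where level == 'L7':
  level  salary  age
0    L7      85   30
2    L7      95   22
3    L7     179   38
5    L7      68   22
8    L7     108   29
sort by age:
  level  salary  age
2    L7      95   22
5    L7      68   22
8    L7     108   29
0    L7      85   30
3    L7     179   38
filter rows where salary <= 85:
  level  salary  age
5    L7      68   22
0    L7      85   30
Hence 76.5.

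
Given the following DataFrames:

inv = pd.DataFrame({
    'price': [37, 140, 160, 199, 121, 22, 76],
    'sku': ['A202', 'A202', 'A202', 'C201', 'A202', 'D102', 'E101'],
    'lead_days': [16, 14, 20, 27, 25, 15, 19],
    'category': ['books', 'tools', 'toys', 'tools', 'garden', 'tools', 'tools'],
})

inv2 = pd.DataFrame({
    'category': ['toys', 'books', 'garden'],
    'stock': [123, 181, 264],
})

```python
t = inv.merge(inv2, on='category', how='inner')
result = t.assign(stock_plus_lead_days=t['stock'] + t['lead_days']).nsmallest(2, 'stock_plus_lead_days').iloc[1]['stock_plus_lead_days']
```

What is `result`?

merge on 'category' (how='inner') → 3 rows:
   price   sku  lead_days category  stock
0     37  A202         16    books    181
1    160  A202         20     toys    123
2    121  A202         25   garden    264
add column stock_plus_lead_days = t['stock'] + t['lead_days']:
   price   sku  lead_days category  stock  stock_plus_lead_days
0     37  A202         16    books    181                   197
1    160  A202         20     toys    123                   143
2    121  A202         25   garden    264                   289
take 2 rows with smallest stock_plus_lead_days:
   price   sku  lead_days category  stock  stock_plus_lead_days
1    160  A202         20     toys    123                   143
0     37  A202         16    books    181                   197

197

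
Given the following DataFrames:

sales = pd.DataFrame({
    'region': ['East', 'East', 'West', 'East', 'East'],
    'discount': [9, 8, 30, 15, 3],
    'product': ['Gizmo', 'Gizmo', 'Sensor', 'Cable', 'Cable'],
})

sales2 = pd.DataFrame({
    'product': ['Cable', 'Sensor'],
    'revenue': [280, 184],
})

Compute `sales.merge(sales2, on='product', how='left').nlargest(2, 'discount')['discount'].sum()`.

merge on 'product' (how='left') → 5 rows:
  region  discount product  revenue
0   East         9   Gizmo      NaN
1   East         8   Gizmo      NaN
2   West        30  Sensor    184.0
3   East        15   Cable    280.0
4   East         3   Cable    280.0
take 2 rows with largest discount:
  region  discount product  revenue
2   West        30  Sensor    184.0
3   East        15   Cable    280.0
Reading off the sum of column 'discount', we get 45.

45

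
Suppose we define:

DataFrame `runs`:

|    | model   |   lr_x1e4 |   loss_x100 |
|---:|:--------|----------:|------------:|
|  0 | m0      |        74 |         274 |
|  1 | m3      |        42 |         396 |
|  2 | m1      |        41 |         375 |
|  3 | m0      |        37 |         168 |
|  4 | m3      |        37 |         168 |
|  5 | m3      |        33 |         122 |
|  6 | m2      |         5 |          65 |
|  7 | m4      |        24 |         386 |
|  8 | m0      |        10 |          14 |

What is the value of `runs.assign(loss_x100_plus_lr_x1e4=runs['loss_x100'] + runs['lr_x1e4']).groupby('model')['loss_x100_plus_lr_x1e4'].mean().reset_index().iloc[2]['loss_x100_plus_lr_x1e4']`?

70.0

add column loss_x100_plus_lr_x1e4 = runs['loss_x100'] + runs['lr_x1e4']:
  model  lr_x1e4  loss_x100  loss_x100_plus_lr_x1e4
0    m0       74        274                     348
1    m3       42        396                     438
2    m1       41        375                     416
3    m0       37        168                     205
4    m3       37        168                     205
5    m3       33        122                     155
6    m2        5         65                      70
7    m4       24        386                     410
8    m0       10         14                      24
group by model, mean of loss_x100_plus_lr_x1e4:
model
m0    192.333333
m1    416.000000
m2     70.000000
m3    266.000000
m4    410.000000
Name: loss_x100_plus_lr_x1e4, dtype: float64
reset_index():
  model  loss_x100_plus_lr_x1e4
0    m0              192.333333
1    m1              416.000000
2    m2               70.000000
3    m3              266.000000
4    m4              410.000000
value at position 2, column 'loss_x100_plus_lr_x1e4' → 70.0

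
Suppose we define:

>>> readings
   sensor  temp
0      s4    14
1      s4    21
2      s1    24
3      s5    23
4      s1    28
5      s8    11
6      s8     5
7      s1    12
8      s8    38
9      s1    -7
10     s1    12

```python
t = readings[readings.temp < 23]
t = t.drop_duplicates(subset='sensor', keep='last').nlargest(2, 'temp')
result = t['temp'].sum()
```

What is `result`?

filter rows where temp < 23:
   sensor  temp
0      s4    14
1      s4    21
5      s8    11
6      s8     5
7      s1    12
9      s1    -7
10     s1    12
drop duplicate sensor (keep=last):
   sensor  temp
1      s4    21
6      s8     5
10     s1    12
take 2 rows with largest temp:
   sensor  temp
1      s4    21
10     s1    12
Hence 33.

33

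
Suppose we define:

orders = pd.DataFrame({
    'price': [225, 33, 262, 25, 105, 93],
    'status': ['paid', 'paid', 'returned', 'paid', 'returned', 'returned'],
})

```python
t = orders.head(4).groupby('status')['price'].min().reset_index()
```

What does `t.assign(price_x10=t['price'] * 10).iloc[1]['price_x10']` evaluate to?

2620

take first 4 rows:
   price    status
0    225      paid
1     33      paid
2    262  returned
3     25      paid
group by status, min of price:
status
paid         25
returned    262
Name: price, dtype: int64
reset_index():
     status  price
0      paid     25
1  returned    262
add column price_x10 = t['price'] * 10:
     status  price  price_x10
0      paid     25        250
1  returned    262       2620
The value at position 1, column 'price_x10' is 2620.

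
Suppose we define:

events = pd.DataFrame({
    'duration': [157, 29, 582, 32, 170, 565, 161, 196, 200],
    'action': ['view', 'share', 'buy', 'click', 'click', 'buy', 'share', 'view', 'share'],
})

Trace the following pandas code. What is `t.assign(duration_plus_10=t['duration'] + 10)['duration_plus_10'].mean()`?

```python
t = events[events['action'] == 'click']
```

111.0

filter rows where action == 'click':
   duration action
3        32  click
4       170  click
add column duration_plus_10 = t['duration'] + 10:
   duration action  duration_plus_10
3        32  click                42
4       170  click               180
Then the mean of column 'duration_plus_10': 111.0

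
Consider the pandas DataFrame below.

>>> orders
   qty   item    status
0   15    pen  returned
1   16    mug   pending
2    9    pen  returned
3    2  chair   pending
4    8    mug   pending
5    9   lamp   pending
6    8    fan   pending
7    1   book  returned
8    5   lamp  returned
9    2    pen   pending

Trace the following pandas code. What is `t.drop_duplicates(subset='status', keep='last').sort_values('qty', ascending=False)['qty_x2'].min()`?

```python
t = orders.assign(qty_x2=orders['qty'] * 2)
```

add column qty_x2 = orders['qty'] * 2:
   qty   item    status  qty_x2
0   15    pen  returned      30
1   16    mug   pending      32
2    9    pen  returned      18
3    2  chair   pending       4
4    8    mug   pending      16
5    9   lamp   pending      18
6    8    fan   pending      16
7    1   book  returned       2
8    5   lamp  returned      10
9    2    pen   pending       4
drop duplicate status (keep=last):
   qty  item    status  qty_x2
8    5  lamp  returned      10
9    2   pen   pending       4
sort by qty descending:
   qty  item    status  qty_x2
8    5  lamp  returned      10
9    2   pen   pending       4

4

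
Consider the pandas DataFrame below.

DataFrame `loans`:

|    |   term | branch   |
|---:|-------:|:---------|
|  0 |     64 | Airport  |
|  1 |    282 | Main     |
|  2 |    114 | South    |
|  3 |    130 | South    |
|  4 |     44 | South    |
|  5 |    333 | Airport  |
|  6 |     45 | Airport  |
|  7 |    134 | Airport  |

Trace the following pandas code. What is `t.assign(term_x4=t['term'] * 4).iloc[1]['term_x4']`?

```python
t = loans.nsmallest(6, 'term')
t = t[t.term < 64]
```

180

take 6 rows with smallest term:
   term   branch
4    44    South
6    45  Airport
0    64  Airport
2   114    South
3   130    South
7   134  Airport
filter rows where term < 64:
   term   branch
4    44    South
6    45  Airport
add column term_x4 = t['term'] * 4:
   term   branch  term_x4
4    44    South      176
6    45  Airport      180
Hence 180.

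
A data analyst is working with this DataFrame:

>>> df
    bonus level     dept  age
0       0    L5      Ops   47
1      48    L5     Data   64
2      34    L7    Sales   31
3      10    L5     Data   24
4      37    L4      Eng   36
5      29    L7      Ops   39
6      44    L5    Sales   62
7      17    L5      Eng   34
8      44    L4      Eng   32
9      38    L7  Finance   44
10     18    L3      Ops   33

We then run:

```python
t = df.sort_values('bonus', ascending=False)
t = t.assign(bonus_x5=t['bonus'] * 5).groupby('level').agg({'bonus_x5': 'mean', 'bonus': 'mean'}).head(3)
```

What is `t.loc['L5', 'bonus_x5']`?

119.0

sort by bonus descending:
    bonus level     dept  age
1      48    L5     Data   64
6      44    L5    Sales   62
8      44    L4      Eng   32
9      38    L7  Finance   44
4      37    L4      Eng   36
2      34    L7    Sales   31
5      29    L7      Ops   39
10     18    L3      Ops   33
7      17    L5      Eng   34
3      10    L5     Data   24
0       0    L5      Ops   47
add column bonus_x5 = t['bonus'] * 5:
    bonus level     dept  age  bonus_x5
1      48    L5     Data   64       240
6      44    L5    Sales   62       220
8      44    L4      Eng   32       220
9      38    L7  Finance   44       190
4      37    L4      Eng   36       185
2      34    L7    Sales   31       170
5      29    L7      Ops   39       145
10     18    L3      Ops   33        90
7      17    L5      Eng   34        85
3      10    L5     Data   24        50
0       0    L5      Ops   47         0
group by level: mean(bonus_x5), mean(bonus):
         bonus_x5      bonus
level                       
L3      90.000000  18.000000
L4     202.500000  40.500000
L5     119.000000  23.800000
L7     168.333333  33.666667
take first 3 rows:
       bonus_x5  bonus
level                 
L3         90.0   18.0
L4        202.5   40.5
L5        119.0   23.8
The value at row 'L5', column 'bonus_x5' is 119.0.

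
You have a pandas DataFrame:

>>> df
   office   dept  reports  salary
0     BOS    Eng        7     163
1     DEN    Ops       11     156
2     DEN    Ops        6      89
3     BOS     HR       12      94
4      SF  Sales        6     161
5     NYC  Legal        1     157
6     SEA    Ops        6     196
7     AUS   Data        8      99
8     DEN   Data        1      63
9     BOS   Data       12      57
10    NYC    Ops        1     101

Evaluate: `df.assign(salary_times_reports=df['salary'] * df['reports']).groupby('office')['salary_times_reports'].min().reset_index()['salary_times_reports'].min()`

add column salary_times_reports = df['salary'] * df['reports']:
   office   dept  reports  salary  salary_times_reports
0     BOS    Eng        7     163                  1141
1     DEN    Ops       11     156                  1716
2     DEN    Ops        6      89                   534
3     BOS     HR       12      94                  1128
4      SF  Sales        6     161                   966
5     NYC  Legal        1     157                   157
6     SEA    Ops        6     196                  1176
7     AUS   Data        8      99                   792
8     DEN   Data        1      63                    63
9     BOS   Data       12      57                   684
10    NYC    Ops        1     101                   101
group by office, min of salary_times_reports:
office
AUS     792
BOS     684
DEN      63
NYC     101
SEA    1176
SF      966
Name: salary_times_reports, dtype: int64
reset_index():
  office  salary_times_reports
0    AUS                   792
1    BOS                   684
2    DEN                    63
3    NYC                   101
4    SEA                  1176
5     SF                   966
Hence 63.

63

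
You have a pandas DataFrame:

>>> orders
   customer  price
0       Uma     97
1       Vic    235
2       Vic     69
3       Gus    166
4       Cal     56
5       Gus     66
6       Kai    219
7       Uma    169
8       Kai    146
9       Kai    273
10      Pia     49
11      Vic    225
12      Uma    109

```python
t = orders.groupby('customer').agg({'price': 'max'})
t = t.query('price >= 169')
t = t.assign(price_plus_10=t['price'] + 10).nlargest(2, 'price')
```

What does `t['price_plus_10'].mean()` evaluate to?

group by customer, max of price:
          price
customer       
Cal          56
Gus         166
Kai         273
Pia          49
Uma         169
Vic         235
filter rows where price >= 169:
          price
customer       
Kai         273
Uma         169
Vic         235
add column price_plus_10 = t['price'] + 10:
          price  price_plus_10
customer                      
Kai         273            283
Uma         169            179
Vic         235            245
take 2 rows with largest price:
          price  price_plus_10
customer                      
Kai         273            283
Vic         235            245
mean of column 'price_plus_10' → 264.0

264.0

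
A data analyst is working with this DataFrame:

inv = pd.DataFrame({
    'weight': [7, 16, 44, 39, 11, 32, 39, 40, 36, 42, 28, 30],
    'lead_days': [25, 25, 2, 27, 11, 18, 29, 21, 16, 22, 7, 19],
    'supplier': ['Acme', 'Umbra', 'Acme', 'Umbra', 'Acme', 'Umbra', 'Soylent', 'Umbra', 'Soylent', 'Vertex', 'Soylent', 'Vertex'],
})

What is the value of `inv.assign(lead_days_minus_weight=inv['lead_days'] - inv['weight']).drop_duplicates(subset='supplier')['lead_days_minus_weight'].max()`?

add column lead_days_minus_weight = inv['lead_days'] - inv['weight']:
    weight  lead_days supplier  lead_days_minus_weight
0        7         25     Acme                      18
1       16         25    Umbra                       9
2       44          2     Acme                     -42
3       39         27    Umbra                     -12
4       11         11     Acme                       0
5       32         18    Umbra                     -14
6       39         29  Soylent                     -10
7       40         21    Umbra                     -19
8       36         16  Soylent                     -20
9       42         22   Vertex                     -20
10      28          7  Soylent                     -21
11      30         19   Vertex                     -11
drop duplicate supplier (keep=first):
   weight  lead_days supplier  lead_days_minus_weight
0       7         25     Acme                      18
1      16         25    Umbra                       9
6      39         29  Soylent                     -10
9      42         22   Vertex                     -20
Hence 18.

18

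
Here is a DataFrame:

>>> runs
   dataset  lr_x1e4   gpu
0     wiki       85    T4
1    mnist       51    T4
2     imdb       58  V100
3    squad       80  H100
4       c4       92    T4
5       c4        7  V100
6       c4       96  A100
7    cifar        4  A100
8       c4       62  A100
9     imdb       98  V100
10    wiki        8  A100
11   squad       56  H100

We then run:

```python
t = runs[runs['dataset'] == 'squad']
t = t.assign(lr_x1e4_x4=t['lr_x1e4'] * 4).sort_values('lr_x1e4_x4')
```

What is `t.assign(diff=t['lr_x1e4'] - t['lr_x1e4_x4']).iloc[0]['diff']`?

filter rows where dataset == 'squad':
   dataset  lr_x1e4   gpu
3    squad       80  H100
11   squad       56  H100
add column lr_x1e4_x4 = t['lr_x1e4'] * 4:
   dataset  lr_x1e4   gpu  lr_x1e4_x4
3    squad       80  H100         320
11   squad       56  H100         224
sort by lr_x1e4_x4:
   dataset  lr_x1e4   gpu  lr_x1e4_x4
11   squad       56  H100         224
3    squad       80  H100         320
add column diff = t['lr_x1e4'] - t['lr_x1e4_x4']:
   dataset  lr_x1e4   gpu  lr_x1e4_x4  diff
11   squad       56  H100         224  -168
3    squad       80  H100         320  -240
The value at position 0, column 'diff' is -168.

-168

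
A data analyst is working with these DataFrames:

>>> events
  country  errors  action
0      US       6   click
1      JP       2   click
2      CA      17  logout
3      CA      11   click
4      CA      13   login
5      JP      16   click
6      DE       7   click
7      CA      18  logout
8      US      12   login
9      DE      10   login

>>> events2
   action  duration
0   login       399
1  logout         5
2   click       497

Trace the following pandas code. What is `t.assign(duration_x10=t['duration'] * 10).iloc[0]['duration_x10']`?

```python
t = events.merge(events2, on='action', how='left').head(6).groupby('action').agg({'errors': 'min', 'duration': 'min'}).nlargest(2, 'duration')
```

4970

merge on 'action' (how='left') → 10 rows:
  country  errors  action  duration
0      US       6   click       497
1      JP       2   click       497
2      CA      17  logout         5
3      CA      11   click       497
4      CA      13   login       399
5      JP      16   click       497
6      DE       7   click       497
7      CA      18  logout         5
8      US      12   login       399
9      DE      10   login       399
take first 6 rows:
  country  errors  action  duration
0      US       6   click       497
1      JP       2   click       497
2      CA      17  logout         5
3      CA      11   click       497
4      CA      13   login       399
5      JP      16   click       497
group by action: min(errors), min(duration):
        errors  duration
action                  
click        2       497
login       13       399
logout      17         5
take 2 rows with largest duration:
        errors  duration
action                  
click        2       497
login       13       399
add column duration_x10 = t['duration'] * 10:
        errors  duration  duration_x10
action                                
click        2       497          4970
login       13       399          3990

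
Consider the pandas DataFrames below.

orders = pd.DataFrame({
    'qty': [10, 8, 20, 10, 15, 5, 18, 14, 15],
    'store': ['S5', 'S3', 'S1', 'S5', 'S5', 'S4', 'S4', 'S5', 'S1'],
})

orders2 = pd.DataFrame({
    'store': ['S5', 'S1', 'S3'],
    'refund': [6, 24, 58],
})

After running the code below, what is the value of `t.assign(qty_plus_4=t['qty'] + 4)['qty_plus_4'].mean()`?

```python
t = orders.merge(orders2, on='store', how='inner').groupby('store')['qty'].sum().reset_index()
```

merge on 'store' (how='inner') → 7 rows:
   qty store  refund
0   10    S5       6
1    8    S3      58
2   20    S1      24
3   10    S5       6
4   15    S5       6
5   14    S5       6
6   15    S1      24
group by store, sum of qty:
store
S1    35
S3     8
S5    49
Name: qty, dtype: int64
reset_index():
  store  qty
0    S1   35
1    S3    8
2    S5   49
add column qty_plus_4 = t['qty'] + 4:
  store  qty  qty_plus_4
0    S1   35          39
1    S3    8          12
2    S5   49          53

34.6666666667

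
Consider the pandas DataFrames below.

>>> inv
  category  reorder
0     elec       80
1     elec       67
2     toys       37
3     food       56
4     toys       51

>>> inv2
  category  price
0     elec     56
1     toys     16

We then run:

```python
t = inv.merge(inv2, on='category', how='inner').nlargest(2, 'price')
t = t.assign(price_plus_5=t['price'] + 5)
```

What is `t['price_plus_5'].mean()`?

61.0

merge on 'category' (how='inner') → 4 rows:
  category  reorder  price
0     elec       80     56
1     elec       67     56
2     toys       37     16
3     toys       51     16
take 2 rows with largest price:
  category  reorder  price
0     elec       80     56
1     elec       67     56
add column price_plus_5 = t['price'] + 5:
  category  reorder  price  price_plus_5
0     elec       80     56            61
1     elec       67     56            61
Taking the mean of column 'price_plus_5' gives 61.0.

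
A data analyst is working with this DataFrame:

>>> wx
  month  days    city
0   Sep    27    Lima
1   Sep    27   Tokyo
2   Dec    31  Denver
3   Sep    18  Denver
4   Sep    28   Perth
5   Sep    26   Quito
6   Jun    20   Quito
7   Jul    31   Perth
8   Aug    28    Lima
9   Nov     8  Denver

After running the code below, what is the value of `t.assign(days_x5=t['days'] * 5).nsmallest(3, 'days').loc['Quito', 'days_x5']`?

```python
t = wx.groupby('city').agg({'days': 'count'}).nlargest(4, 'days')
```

group by city, count of days:
        days
city        
Denver     3
Lima       2
Perth      2
Quito      2
Tokyo      1
take 4 rows with largest days:
        days
city        
Denver     3
Lima       2
Perth      2
Quito      2
add column days_x5 = t['days'] * 5:
        days  days_x5
city                 
Denver     3       15
Lima       2       10
Perth      2       10
Quito      2       10
take 3 rows with smallest days:
       days  days_x5
city                
Lima      2       10
Perth     2       10
Quito     2       10
Taking the value at row 'Quito', column 'days_x5' gives 10.

10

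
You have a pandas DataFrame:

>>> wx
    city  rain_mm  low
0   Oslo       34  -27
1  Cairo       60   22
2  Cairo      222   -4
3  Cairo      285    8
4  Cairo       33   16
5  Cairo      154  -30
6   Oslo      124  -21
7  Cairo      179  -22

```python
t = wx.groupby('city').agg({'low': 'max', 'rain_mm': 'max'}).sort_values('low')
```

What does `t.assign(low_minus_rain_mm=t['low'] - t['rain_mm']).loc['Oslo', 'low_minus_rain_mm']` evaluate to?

group by city: max(low), max(rain_mm):
       low  rain_mm
city               
Cairo   22      285
Oslo   -21      124
sort by low:
       low  rain_mm
city               
Oslo   -21      124
Cairo   22      285
add column low_minus_rain_mm = t['low'] - t['rain_mm']:
       low  rain_mm  low_minus_rain_mm
city                                  
Oslo   -21      124               -145
Cairo   22      285               -263
The value at row 'Oslo', column 'low_minus_rain_mm' is -145.

-145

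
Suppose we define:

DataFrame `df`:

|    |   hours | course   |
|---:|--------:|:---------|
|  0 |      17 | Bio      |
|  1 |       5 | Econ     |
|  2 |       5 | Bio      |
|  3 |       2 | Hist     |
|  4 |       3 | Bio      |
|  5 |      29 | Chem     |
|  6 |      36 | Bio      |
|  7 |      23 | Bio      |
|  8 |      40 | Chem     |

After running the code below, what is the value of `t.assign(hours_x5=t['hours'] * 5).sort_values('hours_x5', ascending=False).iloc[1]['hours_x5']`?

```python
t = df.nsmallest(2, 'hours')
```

take 2 rows with smallest hours:
   hours course
3      2   Hist
4      3    Bio
add column hours_x5 = t['hours'] * 5:
   hours course  hours_x5
3      2   Hist        10
4      3    Bio        15
sort by hours_x5 descending:
   hours course  hours_x5
4      3    Bio        15
3      2   Hist        10
Taking the value at position 1, column 'hours_x5' gives 10.

10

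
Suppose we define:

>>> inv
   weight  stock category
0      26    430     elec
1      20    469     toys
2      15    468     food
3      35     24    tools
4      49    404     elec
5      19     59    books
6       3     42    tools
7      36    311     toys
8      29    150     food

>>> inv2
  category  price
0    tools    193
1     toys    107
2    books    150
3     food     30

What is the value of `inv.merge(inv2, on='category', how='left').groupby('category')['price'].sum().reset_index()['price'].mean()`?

162.0

merge on 'category' (how='left') → 9 rows:
   weight  stock category  price
0      26    430     elec    NaN
1      20    469     toys  107.0
2      15    468     food   30.0
3      35     24    tools  193.0
4      49    404     elec    NaN
5      19     59    books  150.0
6       3     42    tools  193.0
7      36    311     toys  107.0
8      29    150     food   30.0
group by category, sum of price:
category
books    150.0
elec       0.0
food      60.0
tools    386.0
toys     214.0
Name: price, dtype: float64
reset_index():
  category  price
0    books  150.0
1     elec    0.0
2     food   60.0
3    tools  386.0
4     toys  214.0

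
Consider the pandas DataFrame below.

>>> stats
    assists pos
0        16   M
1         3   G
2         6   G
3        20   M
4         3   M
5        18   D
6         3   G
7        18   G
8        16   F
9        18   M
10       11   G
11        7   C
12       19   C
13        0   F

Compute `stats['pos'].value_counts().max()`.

5

value_counts of pos:
pos
G    5
M    4
F    2
C    2
D    1
Name: count, dtype: int64
max of the resulting series → 5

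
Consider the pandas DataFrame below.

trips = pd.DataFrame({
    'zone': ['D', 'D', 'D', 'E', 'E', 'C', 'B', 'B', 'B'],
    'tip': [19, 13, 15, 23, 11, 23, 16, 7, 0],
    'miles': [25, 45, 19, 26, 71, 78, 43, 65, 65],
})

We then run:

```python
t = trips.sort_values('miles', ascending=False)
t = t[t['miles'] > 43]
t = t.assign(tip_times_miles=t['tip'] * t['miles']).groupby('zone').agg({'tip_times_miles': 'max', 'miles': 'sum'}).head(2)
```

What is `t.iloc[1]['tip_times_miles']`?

sort by miles descending:
  zone  tip  miles
5    C   23     78
4    E   11     71
7    B    7     65
8    B    0     65
1    D   13     45
6    B   16     43
3    E   23     26
0    D   19     25
2    D   15     19
filter rows where miles > 43:
  zone  tip  miles
5    C   23     78
4    E   11     71
7    B    7     65
8    B    0     65
1    D   13     45
add column tip_times_miles = t['tip'] * t['miles']:
  zone  tip  miles  tip_times_miles
5    C   23     78             1794
4    E   11     71              781
7    B    7     65              455
8    B    0     65                0
1    D   13     45              585
group by zone: max(tip_times_miles), sum(miles):
      tip_times_miles  miles
zone                        
B                 455    130
C                1794     78
D                 585     45
E                 781     71
take first 2 rows:
      tip_times_miles  miles
zone                        
B                 455    130
C                1794     78
The value at position 1, column 'tip_times_miles' is 1794.

1794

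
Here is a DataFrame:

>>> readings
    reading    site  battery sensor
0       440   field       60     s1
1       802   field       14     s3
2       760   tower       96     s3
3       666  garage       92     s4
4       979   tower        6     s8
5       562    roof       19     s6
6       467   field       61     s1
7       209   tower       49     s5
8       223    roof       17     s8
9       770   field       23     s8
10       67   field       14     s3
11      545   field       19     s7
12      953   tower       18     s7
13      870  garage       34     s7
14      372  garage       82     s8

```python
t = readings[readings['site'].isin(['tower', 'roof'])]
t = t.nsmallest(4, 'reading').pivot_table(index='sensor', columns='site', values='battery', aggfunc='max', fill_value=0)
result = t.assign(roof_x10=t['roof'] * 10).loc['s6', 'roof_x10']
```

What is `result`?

190

filter rows where site in ['tower', 'roof']:
    reading   site  battery sensor
2       760  tower       96     s3
4       979  tower        6     s8
5       562   roof       19     s6
7       209  tower       49     s5
8       223   roof       17     s8
12      953  tower       18     s7
take 4 rows with smallest reading:
   reading   site  battery sensor
7      209  tower       49     s5
8      223   roof       17     s8
5      562   roof       19     s6
2      760  tower       96     s3
pivot: rows=sensor, cols=site, max(battery):
site    roof  tower
sensor             
s3         0     96
s5         0     49
s6        19      0
s8        17      0
add column roof_x10 = t['roof'] * 10:
site    roof  tower  roof_x10
sensor                       
s3         0     96         0
s5         0     49         0
s6        19      0       190
s8        17      0       170
Then the value at row 's6', column 'roof_x10': 190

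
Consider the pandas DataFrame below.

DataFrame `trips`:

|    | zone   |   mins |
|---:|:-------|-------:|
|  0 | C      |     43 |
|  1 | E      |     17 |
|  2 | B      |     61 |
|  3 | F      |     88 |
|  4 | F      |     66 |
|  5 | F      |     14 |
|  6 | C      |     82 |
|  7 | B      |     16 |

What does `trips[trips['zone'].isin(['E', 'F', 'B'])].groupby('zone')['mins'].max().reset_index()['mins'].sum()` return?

166

filter rows where zone in ['E', 'F', 'B']:
  zone  mins
1    E    17
2    B    61
3    F    88
4    F    66
5    F    14
7    B    16
group by zone, max of mins:
zone
B    61
E    17
F    88
Name: mins, dtype: int64
reset_index():
  zone  mins
0    B    61
1    E    17
2    F    88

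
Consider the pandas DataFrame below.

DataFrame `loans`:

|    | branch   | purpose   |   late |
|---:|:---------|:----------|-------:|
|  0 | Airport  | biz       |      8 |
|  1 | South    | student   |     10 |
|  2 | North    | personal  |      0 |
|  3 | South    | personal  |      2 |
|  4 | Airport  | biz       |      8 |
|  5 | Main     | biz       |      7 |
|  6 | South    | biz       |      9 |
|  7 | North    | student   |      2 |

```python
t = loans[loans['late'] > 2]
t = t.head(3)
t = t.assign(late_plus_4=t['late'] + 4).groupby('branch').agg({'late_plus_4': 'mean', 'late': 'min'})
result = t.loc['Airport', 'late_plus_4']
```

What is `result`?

12.0

filter rows where late > 2:
    branch  purpose  late
0  Airport      biz     8
1    South  student    10
4  Airport      biz     8
5     Main      biz     7
6    South      biz     9
take first 3 rows:
    branch  purpose  late
0  Airport      biz     8
1    South  student    10
4  Airport      biz     8
add column late_plus_4 = t['late'] + 4:
    branch  purpose  late  late_plus_4
0  Airport      biz     8           12
1    South  student    10           14
4  Airport      biz     8           12
group by branch: mean(late_plus_4), min(late):
         late_plus_4  late
branch                    
Airport         12.0     8
South           14.0    10
Reading off the value at row 'Airport', column 'late_plus_4', we get 12.0.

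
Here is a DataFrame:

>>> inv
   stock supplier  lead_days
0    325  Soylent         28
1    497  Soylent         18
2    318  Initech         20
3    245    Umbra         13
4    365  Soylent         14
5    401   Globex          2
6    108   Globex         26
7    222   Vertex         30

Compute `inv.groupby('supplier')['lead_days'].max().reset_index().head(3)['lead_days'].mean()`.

group by supplier, max of lead_days:
supplier
Globex     26
Initech    20
Soylent    28
Umbra      13
Vertex     30
Name: lead_days, dtype: int64
reset_index():
  supplier  lead_days
0   Globex         26
1  Initech         20
2  Soylent         28
3    Umbra         13
4   Vertex         30
take first 3 rows:
  supplier  lead_days
0   Globex         26
1  Initech         20
2  Soylent         28
So mean() = 24.6666666667.

24.6666666667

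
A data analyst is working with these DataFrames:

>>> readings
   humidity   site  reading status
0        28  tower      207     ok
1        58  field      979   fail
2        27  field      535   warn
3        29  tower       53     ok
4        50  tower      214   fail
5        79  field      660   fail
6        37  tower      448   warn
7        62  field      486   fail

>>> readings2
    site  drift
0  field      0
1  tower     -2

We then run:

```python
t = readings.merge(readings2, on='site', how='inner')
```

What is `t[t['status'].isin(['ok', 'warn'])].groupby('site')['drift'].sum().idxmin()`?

tower

merge on 'site' (how='inner') → 8 rows:
   humidity   site  reading status  drift
0        28  tower      207     ok     -2
1        58  field      979   fail      0
2        27  field      535   warn      0
3        29  tower       53     ok     -2
4        50  tower      214   fail     -2
5        79  field      660   fail      0
6        37  tower      448   warn     -2
7        62  field      486   fail      0
filter rows where status in ['ok', 'warn']:
   humidity   site  reading status  drift
0        28  tower      207     ok     -2
2        27  field      535   warn      0
3        29  tower       53     ok     -2
6        37  tower      448   warn     -2
group by site, sum of drift:
site
field    0
tower   -6
Name: drift, dtype: int64
The label with the smallest value is tower.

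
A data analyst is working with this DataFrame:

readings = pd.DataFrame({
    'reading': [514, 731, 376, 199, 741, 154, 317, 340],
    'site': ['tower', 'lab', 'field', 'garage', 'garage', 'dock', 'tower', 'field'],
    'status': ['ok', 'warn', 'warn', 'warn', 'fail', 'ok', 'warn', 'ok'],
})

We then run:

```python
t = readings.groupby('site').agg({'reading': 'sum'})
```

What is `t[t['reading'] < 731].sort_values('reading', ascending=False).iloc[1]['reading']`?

group by site, sum of reading:
        reading
site           
dock        154
field       716
garage      940
lab         731
tower       831
filter rows where reading < 731:
       reading
site          
dock       154
field      716
sort by reading descending:
       reading
site          
field      716
dock       154
So iloc[1]['reading'] = 154.

154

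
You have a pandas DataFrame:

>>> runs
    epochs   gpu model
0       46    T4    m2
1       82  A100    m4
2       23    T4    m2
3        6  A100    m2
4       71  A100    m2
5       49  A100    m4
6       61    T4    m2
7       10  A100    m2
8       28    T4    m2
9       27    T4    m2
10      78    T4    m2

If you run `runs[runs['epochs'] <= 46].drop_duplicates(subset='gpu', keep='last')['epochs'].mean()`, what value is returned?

18.5

filter rows where epochs <= 46:
   epochs   gpu model
0      46    T4    m2
2      23    T4    m2
3       6  A100    m2
7      10  A100    m2
8      28    T4    m2
9      27    T4    m2
drop duplicate gpu (keep=last):
   epochs   gpu model
7      10  A100    m2
9      27    T4    m2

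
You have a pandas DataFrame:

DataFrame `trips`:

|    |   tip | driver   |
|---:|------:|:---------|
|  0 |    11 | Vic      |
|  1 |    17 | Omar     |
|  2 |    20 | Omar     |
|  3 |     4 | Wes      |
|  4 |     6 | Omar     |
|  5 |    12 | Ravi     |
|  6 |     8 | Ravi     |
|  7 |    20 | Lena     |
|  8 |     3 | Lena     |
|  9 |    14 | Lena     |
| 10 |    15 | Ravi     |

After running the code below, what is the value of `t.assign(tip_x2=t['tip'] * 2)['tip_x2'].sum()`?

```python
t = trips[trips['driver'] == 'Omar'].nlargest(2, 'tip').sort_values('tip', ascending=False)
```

74

filter rows where driver == 'Omar':
   tip driver
1   17   Omar
2   20   Omar
4    6   Omar
take 2 rows with largest tip:
   tip driver
2   20   Omar
1   17   Omar
sort by tip descending:
   tip driver
2   20   Omar
1   17   Omar
add column tip_x2 = t['tip'] * 2:
   tip driver  tip_x2
2   20   Omar      40
1   17   Omar      34
sum of column 'tip_x2' → 74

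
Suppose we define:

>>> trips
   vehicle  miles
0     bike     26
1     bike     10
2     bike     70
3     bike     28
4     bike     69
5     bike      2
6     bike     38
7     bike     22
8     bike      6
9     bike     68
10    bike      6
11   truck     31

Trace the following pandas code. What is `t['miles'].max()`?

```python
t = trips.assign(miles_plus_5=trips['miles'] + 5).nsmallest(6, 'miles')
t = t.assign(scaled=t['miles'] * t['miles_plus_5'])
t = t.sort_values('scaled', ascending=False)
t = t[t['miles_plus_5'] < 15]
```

add column miles_plus_5 = trips['miles'] + 5:
   vehicle  miles  miles_plus_5
0     bike     26            31
1     bike     10            15
2     bike     70            75
3     bike     28            33
4     bike     69            74
5     bike      2             7
6     bike     38            43
7     bike     22            27
8     bike      6            11
9     bike     68            73
10    bike      6            11
11   truck     31            36
take 6 rows with smallest miles:
   vehicle  miles  miles_plus_5
5     bike      2             7
8     bike      6            11
10    bike      6            11
1     bike     10            15
7     bike     22            27
0     bike     26            31
add column scaled = t['miles'] * t['miles_plus_5']:
   vehicle  miles  miles_plus_5  scaled
5     bike      2             7      14
8     bike      6            11      66
10    bike      6            11      66
1     bike     10            15     150
7     bike     22            27     594
0     bike     26            31     806
sort by scaled descending:
   vehicle  miles  miles_plus_5  scaled
0     bike     26            31     806
7     bike     22            27     594
1     bike     10            15     150
8     bike      6            11      66
10    bike      6            11      66
5     bike      2             7      14
filter rows where miles_plus_5 < 15:
   vehicle  miles  miles_plus_5  scaled
8     bike      6            11      66
10    bike      6            11      66
5     bike      2             7      14

6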